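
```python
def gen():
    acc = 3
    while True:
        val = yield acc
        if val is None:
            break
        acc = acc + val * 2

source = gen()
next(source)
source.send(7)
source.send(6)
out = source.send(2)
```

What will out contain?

Step 1: next() -> yield acc=3.
Step 2: send(7) -> val=7, acc = 3 + 7*2 = 17, yield 17.
Step 3: send(6) -> val=6, acc = 17 + 6*2 = 29, yield 29.
Step 4: send(2) -> val=2, acc = 29 + 2*2 = 33, yield 33.
Therefore out = 33.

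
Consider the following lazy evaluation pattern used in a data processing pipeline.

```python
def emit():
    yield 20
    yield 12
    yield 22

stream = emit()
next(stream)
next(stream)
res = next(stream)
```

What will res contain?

Step 1: emit() creates a generator.
Step 2: next(stream) yields 20 (consumed and discarded).
Step 3: next(stream) yields 12 (consumed and discarded).
Step 4: next(stream) yields 22, assigned to res.
Therefore res = 22.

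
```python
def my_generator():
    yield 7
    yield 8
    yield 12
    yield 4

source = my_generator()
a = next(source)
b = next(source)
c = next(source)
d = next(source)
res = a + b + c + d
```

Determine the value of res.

Step 1: Create generator and consume all values:
  a = next(source) = 7
  b = next(source) = 8
  c = next(source) = 12
  d = next(source) = 4
Step 2: res = 7 + 8 + 12 + 4 = 31.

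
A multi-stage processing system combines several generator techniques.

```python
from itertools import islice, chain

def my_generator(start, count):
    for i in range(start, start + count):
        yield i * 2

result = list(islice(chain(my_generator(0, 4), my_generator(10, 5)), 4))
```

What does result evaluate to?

Step 1: my_generator(0, 4) yields [0, 2, 4, 6].
Step 2: my_generator(10, 5) yields [20, 22, 24, 26, 28].
Step 3: chain concatenates: [0, 2, 4, 6, 20, 22, 24, 26, 28].
Step 4: islice takes first 4: [0, 2, 4, 6].
Therefore result = [0, 2, 4, 6].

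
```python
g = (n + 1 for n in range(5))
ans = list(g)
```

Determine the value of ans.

Step 1: For each n in range(5), compute n+1:
  n=0: 0+1 = 1
  n=1: 1+1 = 2
  n=2: 2+1 = 3
  n=3: 3+1 = 4
  n=4: 4+1 = 5
Therefore ans = [1, 2, 3, 4, 5].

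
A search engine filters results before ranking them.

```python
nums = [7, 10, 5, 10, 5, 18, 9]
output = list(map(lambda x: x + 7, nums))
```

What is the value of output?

Step 1: Apply lambda x: x + 7 to each element:
  7 -> 14
  10 -> 17
  5 -> 12
  10 -> 17
  5 -> 12
  18 -> 25
  9 -> 16
Therefore output = [14, 17, 12, 17, 12, 25, 16].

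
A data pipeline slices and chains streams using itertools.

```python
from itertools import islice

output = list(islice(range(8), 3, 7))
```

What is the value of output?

Step 1: islice(range(8), 3, 7) takes elements at indices [3, 7).
Step 2: Elements: [3, 4, 5, 6].
Therefore output = [3, 4, 5, 6].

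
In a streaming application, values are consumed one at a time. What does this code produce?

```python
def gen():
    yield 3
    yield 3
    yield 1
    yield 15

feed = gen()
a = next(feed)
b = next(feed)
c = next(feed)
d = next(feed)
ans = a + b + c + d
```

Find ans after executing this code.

Step 1: Create generator and consume all values:
  a = next(feed) = 3
  b = next(feed) = 3
  c = next(feed) = 1
  d = next(feed) = 15
Step 2: ans = 3 + 3 + 1 + 15 = 22.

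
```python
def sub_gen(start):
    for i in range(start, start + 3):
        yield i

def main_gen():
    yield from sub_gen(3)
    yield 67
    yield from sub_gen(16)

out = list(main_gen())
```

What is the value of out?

Step 1: main_gen() delegates to sub_gen(3):
  yield 3
  yield 4
  yield 5
Step 2: yield 67
Step 3: Delegates to sub_gen(16):
  yield 16
  yield 17
  yield 18
Therefore out = [3, 4, 5, 67, 16, 17, 18].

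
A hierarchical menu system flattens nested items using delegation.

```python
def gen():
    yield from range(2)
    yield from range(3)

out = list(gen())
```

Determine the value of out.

Step 1: Trace yields in order:
  yield 0
  yield 1
  yield 0
  yield 1
  yield 2
Therefore out = [0, 1, 0, 1, 2].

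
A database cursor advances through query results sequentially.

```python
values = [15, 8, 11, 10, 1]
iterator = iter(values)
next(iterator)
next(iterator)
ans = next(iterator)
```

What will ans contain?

Step 1: Create iterator over [15, 8, 11, 10, 1].
Step 2: next() consumes 15.
Step 3: next() consumes 8.
Step 4: next() returns 11.
Therefore ans = 11.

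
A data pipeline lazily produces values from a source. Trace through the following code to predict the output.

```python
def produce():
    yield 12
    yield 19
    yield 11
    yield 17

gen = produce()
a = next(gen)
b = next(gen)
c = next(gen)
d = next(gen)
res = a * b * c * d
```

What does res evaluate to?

Step 1: Create generator and consume all values:
  a = next(gen) = 12
  b = next(gen) = 19
  c = next(gen) = 11
  d = next(gen) = 17
Step 2: res = 12 * 19 * 11 * 17 = 42636.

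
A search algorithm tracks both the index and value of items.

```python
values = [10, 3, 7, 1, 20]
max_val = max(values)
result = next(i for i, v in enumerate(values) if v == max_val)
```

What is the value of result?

Step 1: max([10, 3, 7, 1, 20]) = 20.
Step 2: Find first index where value == 20:
  Index 0: 10 != 20
  Index 1: 3 != 20
  Index 2: 7 != 20
  Index 3: 1 != 20
  Index 4: 20 == 20, found!
Therefore result = 4.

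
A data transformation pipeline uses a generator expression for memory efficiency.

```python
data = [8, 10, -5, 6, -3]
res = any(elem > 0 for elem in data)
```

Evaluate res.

Step 1: Check elem > 0 for each element in [8, 10, -5, 6, -3]:
  8 > 0: True
  10 > 0: True
  -5 > 0: False
  6 > 0: True
  -3 > 0: False
Step 2: any() returns True.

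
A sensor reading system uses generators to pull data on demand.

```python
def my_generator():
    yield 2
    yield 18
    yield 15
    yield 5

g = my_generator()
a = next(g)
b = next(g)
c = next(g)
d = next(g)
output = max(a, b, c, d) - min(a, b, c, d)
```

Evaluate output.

Step 1: Create generator and consume all values:
  a = next(g) = 2
  b = next(g) = 18
  c = next(g) = 15
  d = next(g) = 5
Step 2: max = 18, min = 2, output = 18 - 2 = 16.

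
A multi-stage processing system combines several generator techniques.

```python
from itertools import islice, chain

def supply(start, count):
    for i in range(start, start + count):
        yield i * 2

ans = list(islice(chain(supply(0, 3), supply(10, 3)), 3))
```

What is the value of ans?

Step 1: supply(0, 3) yields [0, 2, 4].
Step 2: supply(10, 3) yields [20, 22, 24].
Step 3: chain concatenates: [0, 2, 4, 20, 22, 24].
Step 4: islice takes first 3: [0, 2, 4].
Therefore ans = [0, 2, 4].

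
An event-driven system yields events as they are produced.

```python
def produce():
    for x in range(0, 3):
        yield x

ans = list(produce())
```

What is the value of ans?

Step 1: The generator yields each value from range(0, 3).
Step 2: list() consumes all yields: [0, 1, 2].
Therefore ans = [0, 1, 2].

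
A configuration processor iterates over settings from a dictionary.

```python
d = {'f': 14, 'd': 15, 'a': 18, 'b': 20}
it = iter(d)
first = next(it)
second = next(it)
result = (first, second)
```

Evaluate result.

Step 1: iter(d) iterates over keys: ['f', 'd', 'a', 'b'].
Step 2: first = next(it) = 'f', second = next(it) = 'd'.
Therefore result = ('f', 'd').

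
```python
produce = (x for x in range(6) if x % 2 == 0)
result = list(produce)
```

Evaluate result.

Step 1: Filter range(6) keeping only even values:
  x=0: even, included
  x=1: odd, excluded
  x=2: even, included
  x=3: odd, excluded
  x=4: even, included
  x=5: odd, excluded
Therefore result = [0, 2, 4].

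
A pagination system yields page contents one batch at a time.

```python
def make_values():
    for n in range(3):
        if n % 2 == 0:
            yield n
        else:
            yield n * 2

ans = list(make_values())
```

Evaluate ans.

Step 1: For each n in range(3), yield n if even, else n*2:
  n=0 (even): yield 0
  n=1 (odd): yield 1*2 = 2
  n=2 (even): yield 2
Therefore ans = [0, 2, 2].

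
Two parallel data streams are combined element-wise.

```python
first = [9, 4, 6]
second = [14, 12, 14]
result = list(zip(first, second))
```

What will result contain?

Step 1: zip pairs elements at same index:
  Index 0: (9, 14)
  Index 1: (4, 12)
  Index 2: (6, 14)
Therefore result = [(9, 14), (4, 12), (6, 14)].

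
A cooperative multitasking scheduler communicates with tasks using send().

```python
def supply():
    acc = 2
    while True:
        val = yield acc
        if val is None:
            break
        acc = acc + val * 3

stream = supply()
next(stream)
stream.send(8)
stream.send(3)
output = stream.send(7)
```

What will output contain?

Step 1: next() -> yield acc=2.
Step 2: send(8) -> val=8, acc = 2 + 8*3 = 26, yield 26.
Step 3: send(3) -> val=3, acc = 26 + 3*3 = 35, yield 35.
Step 4: send(7) -> val=7, acc = 35 + 7*3 = 56, yield 56.
Therefore output = 56.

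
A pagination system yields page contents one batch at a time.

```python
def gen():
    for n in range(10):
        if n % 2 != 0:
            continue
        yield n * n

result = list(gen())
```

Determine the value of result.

Step 1: Only yield n**2 when n is divisible by 2:
  n=0: 0 % 2 == 0, yield 0**2 = 0
  n=2: 2 % 2 == 0, yield 2**2 = 4
  n=4: 4 % 2 == 0, yield 4**2 = 16
  n=6: 6 % 2 == 0, yield 6**2 = 36
  n=8: 8 % 2 == 0, yield 8**2 = 64
Therefore result = [0, 4, 16, 36, 64].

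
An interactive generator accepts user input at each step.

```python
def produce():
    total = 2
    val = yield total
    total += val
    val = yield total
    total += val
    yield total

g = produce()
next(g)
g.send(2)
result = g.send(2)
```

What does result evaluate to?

Step 1: next() -> yield total=2.
Step 2: send(2) -> val=2, total = 2+2 = 4, yield 4.
Step 3: send(2) -> val=2, total = 4+2 = 6, yield 6.
Therefore result = 6.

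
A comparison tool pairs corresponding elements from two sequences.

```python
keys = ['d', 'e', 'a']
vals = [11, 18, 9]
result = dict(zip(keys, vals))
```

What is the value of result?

Step 1: zip pairs keys with values:
  'd' -> 11
  'e' -> 18
  'a' -> 9
Therefore result = {'d': 11, 'e': 18, 'a': 9}.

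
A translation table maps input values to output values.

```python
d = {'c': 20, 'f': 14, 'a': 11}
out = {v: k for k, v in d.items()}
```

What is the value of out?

Step 1: Invert dict (swap keys and values):
  'c': 20 -> 20: 'c'
  'f': 14 -> 14: 'f'
  'a': 11 -> 11: 'a'
Therefore out = {20: 'c', 14: 'f', 11: 'a'}.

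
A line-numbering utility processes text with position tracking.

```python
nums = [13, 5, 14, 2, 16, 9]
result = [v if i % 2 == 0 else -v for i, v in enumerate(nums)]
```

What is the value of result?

Step 1: For each (i, v), keep v if i is even, negate if odd:
  i=0 (even): keep 13
  i=1 (odd): negate to -5
  i=2 (even): keep 14
  i=3 (odd): negate to -2
  i=4 (even): keep 16
  i=5 (odd): negate to -9
Therefore result = [13, -5, 14, -2, 16, -9].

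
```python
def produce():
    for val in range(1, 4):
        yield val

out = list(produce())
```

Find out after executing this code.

Step 1: The generator yields each value from range(1, 4).
Step 2: list() consumes all yields: [1, 2, 3].
Therefore out = [1, 2, 3].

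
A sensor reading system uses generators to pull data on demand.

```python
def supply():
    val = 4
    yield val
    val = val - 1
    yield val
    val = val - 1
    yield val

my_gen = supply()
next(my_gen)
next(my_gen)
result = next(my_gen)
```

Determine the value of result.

Step 1: Trace through generator execution:
  Yield 1: val starts at 4, yield 4
  Yield 2: val = 4 - 1 = 3, yield 3
  Yield 3: val = 3 - 1 = 2, yield 2
Step 2: First next() gets 4, second next() gets the second value, third next() yields 2.
Therefore result = 2.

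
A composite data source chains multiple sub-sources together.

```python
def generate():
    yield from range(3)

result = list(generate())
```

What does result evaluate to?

Step 1: yield from delegates to the iterable, yielding each element.
Step 2: Collected values: [0, 1, 2].
Therefore result = [0, 1, 2].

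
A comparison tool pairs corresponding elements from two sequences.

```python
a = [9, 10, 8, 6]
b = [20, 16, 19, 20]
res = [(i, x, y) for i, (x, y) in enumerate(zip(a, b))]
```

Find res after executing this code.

Step 1: enumerate(zip(a, b)) gives index with paired elements:
  i=0: (9, 20)
  i=1: (10, 16)
  i=2: (8, 19)
  i=3: (6, 20)
Therefore res = [(0, 9, 20), (1, 10, 16), (2, 8, 19), (3, 6, 20)].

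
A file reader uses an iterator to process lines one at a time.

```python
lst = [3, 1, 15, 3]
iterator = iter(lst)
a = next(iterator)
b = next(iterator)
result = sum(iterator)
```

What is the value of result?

Step 1: Create iterator over [3, 1, 15, 3].
Step 2: a = next() = 3, b = next() = 1.
Step 3: sum() of remaining [15, 3] = 18.
Therefore result = 18.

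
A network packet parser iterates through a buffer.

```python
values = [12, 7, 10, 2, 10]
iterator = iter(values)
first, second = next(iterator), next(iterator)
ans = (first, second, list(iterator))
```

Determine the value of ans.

Step 1: Create iterator over [12, 7, 10, 2, 10].
Step 2: first = 12, second = 7.
Step 3: Remaining elements: [10, 2, 10].
Therefore ans = (12, 7, [10, 2, 10]).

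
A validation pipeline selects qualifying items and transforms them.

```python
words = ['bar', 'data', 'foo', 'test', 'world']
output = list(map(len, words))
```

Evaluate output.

Step 1: Map len() to each word:
  'bar' -> 3
  'data' -> 4
  'foo' -> 3
  'test' -> 4
  'world' -> 5
Therefore output = [3, 4, 3, 4, 5].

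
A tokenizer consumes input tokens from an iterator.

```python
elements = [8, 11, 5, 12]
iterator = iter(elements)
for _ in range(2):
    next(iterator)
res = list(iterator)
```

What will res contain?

Step 1: Create iterator over [8, 11, 5, 12].
Step 2: Advance 2 positions (consuming [8, 11]).
Step 3: list() collects remaining elements: [5, 12].
Therefore res = [5, 12].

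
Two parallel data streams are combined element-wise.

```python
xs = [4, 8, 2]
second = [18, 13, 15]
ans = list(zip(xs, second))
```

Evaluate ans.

Step 1: zip pairs elements at same index:
  Index 0: (4, 18)
  Index 1: (8, 13)
  Index 2: (2, 15)
Therefore ans = [(4, 18), (8, 13), (2, 15)].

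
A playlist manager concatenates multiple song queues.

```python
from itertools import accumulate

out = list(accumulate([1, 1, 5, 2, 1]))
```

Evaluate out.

Step 1: accumulate computes running sums:
  + 1 = 1
  + 1 = 2
  + 5 = 7
  + 2 = 9
  + 1 = 10
Therefore out = [1, 2, 7, 9, 10].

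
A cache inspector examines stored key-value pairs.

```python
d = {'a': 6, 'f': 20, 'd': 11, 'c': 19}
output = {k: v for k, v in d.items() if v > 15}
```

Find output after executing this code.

Step 1: Filter items where value > 15:
  'a': 6 <= 15: removed
  'f': 20 > 15: kept
  'd': 11 <= 15: removed
  'c': 19 > 15: kept
Therefore output = {'f': 20, 'c': 19}.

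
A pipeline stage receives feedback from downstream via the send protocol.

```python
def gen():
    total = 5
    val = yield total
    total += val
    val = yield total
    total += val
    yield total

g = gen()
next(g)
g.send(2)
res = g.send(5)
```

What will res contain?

Step 1: next() -> yield total=5.
Step 2: send(2) -> val=2, total = 5+2 = 7, yield 7.
Step 3: send(5) -> val=5, total = 7+5 = 12, yield 12.
Therefore res = 12.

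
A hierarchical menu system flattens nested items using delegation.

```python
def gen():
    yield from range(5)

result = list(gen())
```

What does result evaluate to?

Step 1: yield from delegates to the iterable, yielding each element.
Step 2: Collected values: [0, 1, 2, 3, 4].
Therefore result = [0, 1, 2, 3, 4].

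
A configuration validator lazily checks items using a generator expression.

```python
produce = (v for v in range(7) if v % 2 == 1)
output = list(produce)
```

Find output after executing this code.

Step 1: Filter range(7) keeping only odd values:
  v=0: even, excluded
  v=1: odd, included
  v=2: even, excluded
  v=3: odd, included
  v=4: even, excluded
  v=5: odd, included
  v=6: even, excluded
Therefore output = [1, 3, 5].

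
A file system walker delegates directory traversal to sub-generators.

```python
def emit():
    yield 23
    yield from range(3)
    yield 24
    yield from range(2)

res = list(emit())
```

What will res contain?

Step 1: Trace yields in order:
  yield 23
  yield 0
  yield 1
  yield 2
  yield 24
  yield 0
  yield 1
Therefore res = [23, 0, 1, 2, 24, 0, 1].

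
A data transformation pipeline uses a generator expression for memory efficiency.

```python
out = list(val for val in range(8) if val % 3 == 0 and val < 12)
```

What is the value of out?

Step 1: Filter range(8) where val % 3 == 0 and val < 12:
  val=0: both conditions met, included
  val=1: excluded (1 % 3 != 0)
  val=2: excluded (2 % 3 != 0)
  val=3: both conditions met, included
  val=4: excluded (4 % 3 != 0)
  val=5: excluded (5 % 3 != 0)
  val=6: both conditions met, included
  val=7: excluded (7 % 3 != 0)
Therefore out = [0, 3, 6].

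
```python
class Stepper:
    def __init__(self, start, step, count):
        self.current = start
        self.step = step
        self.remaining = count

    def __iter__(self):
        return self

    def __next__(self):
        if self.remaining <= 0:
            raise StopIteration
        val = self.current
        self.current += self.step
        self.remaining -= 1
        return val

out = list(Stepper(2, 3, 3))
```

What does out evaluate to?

Step 1: Stepper starts at 2, increments by 3, for 3 steps:
  Yield 2, then current += 3
  Yield 5, then current += 3
  Yield 8, then current += 3
Therefore out = [2, 5, 8].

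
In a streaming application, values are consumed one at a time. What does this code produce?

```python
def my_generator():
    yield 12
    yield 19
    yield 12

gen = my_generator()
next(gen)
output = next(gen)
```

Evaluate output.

Step 1: my_generator() creates a generator.
Step 2: next(gen) yields 12 (consumed and discarded).
Step 3: next(gen) yields 19, assigned to output.
Therefore output = 19.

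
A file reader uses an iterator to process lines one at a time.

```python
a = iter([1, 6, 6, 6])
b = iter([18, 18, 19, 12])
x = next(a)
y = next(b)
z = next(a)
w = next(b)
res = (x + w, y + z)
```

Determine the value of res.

Step 1: a iterates [1, 6, 6, 6], b iterates [18, 18, 19, 12].
Step 2: x = next(a) = 1, y = next(b) = 18.
Step 3: z = next(a) = 6, w = next(b) = 18.
Step 4: res = (1 + 18, 18 + 6) = (19, 24).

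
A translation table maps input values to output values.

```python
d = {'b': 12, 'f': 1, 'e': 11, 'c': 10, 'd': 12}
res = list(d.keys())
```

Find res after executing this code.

Step 1: d.keys() returns the dictionary keys in insertion order.
Therefore res = ['b', 'f', 'e', 'c', 'd'].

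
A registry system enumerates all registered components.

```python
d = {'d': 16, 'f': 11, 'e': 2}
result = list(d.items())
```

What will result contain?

Step 1: d.items() returns (key, value) pairs in insertion order.
Therefore result = [('d', 16), ('f', 11), ('e', 2)].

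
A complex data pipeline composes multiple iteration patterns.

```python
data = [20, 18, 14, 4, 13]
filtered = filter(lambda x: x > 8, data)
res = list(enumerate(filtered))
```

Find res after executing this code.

Step 1: Filter [20, 18, 14, 4, 13] for > 8: [20, 18, 14, 13].
Step 2: enumerate re-indexes from 0: [(0, 20), (1, 18), (2, 14), (3, 13)].
Therefore res = [(0, 20), (1, 18), (2, 14), (3, 13)].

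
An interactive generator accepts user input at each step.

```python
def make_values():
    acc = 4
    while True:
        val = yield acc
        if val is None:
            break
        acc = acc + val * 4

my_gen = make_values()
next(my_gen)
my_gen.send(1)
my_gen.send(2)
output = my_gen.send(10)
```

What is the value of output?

Step 1: next() -> yield acc=4.
Step 2: send(1) -> val=1, acc = 4 + 1*4 = 8, yield 8.
Step 3: send(2) -> val=2, acc = 8 + 2*4 = 16, yield 16.
Step 4: send(10) -> val=10, acc = 16 + 10*4 = 56, yield 56.
Therefore output = 56.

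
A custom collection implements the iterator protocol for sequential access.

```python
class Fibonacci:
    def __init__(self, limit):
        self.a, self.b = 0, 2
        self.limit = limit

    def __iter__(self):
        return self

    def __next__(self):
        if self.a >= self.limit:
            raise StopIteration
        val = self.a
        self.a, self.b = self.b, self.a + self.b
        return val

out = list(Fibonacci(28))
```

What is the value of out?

Step 1: Fibonacci-like sequence (a=0, b=2) until >= 28:
  Yield 0, then a,b = 2,2
  Yield 2, then a,b = 2,4
  Yield 2, then a,b = 4,6
  Yield 4, then a,b = 6,10
  Yield 6, then a,b = 10,16
  Yield 10, then a,b = 16,26
  Yield 16, then a,b = 26,42
  Yield 26, then a,b = 42,68
Step 2: 42 >= 28, stop.
Therefore out = [0, 2, 2, 4, 6, 10, 16, 26].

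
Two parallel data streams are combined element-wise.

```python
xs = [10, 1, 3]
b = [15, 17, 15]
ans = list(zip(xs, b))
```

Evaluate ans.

Step 1: zip pairs elements at same index:
  Index 0: (10, 15)
  Index 1: (1, 17)
  Index 2: (3, 15)
Therefore ans = [(10, 15), (1, 17), (3, 15)].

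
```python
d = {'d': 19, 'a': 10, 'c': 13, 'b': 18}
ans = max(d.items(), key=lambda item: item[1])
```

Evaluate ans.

Step 1: Find item with maximum value:
  ('d', 19)
  ('a', 10)
  ('c', 13)
  ('b', 18)
Step 2: Maximum value is 19 at key 'd'.
Therefore ans = ('d', 19).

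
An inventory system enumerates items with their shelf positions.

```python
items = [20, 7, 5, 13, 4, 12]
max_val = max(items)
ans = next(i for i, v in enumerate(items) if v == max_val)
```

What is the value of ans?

Step 1: max([20, 7, 5, 13, 4, 12]) = 20.
Step 2: Find first index where value == 20:
  Index 0: 20 == 20, found!
Therefore ans = 0.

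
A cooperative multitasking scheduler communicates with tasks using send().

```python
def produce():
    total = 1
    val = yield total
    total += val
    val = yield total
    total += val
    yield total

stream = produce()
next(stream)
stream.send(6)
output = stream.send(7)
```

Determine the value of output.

Step 1: next() -> yield total=1.
Step 2: send(6) -> val=6, total = 1+6 = 7, yield 7.
Step 3: send(7) -> val=7, total = 7+7 = 14, yield 14.
Therefore output = 14.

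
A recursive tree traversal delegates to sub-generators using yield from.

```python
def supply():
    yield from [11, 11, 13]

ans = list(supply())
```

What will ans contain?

Step 1: yield from delegates to the iterable, yielding each element.
Step 2: Collected values: [11, 11, 13].
Therefore ans = [11, 11, 13].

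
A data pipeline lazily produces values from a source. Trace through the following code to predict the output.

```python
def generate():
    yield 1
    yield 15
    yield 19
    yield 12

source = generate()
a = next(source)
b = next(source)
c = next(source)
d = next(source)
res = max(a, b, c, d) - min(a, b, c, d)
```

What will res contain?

Step 1: Create generator and consume all values:
  a = next(source) = 1
  b = next(source) = 15
  c = next(source) = 19
  d = next(source) = 12
Step 2: max = 19, min = 1, res = 19 - 1 = 18.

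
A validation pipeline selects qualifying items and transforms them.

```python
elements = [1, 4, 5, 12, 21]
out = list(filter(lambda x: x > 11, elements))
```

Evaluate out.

Step 1: Filter elements > 11:
  1: removed
  4: removed
  5: removed
  12: kept
  21: kept
Therefore out = [12, 21].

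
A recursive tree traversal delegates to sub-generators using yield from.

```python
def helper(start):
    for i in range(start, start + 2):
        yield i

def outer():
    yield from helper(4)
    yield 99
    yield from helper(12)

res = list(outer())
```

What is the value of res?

Step 1: outer() delegates to helper(4):
  yield 4
  yield 5
Step 2: yield 99
Step 3: Delegates to helper(12):
  yield 12
  yield 13
Therefore res = [4, 5, 99, 12, 13].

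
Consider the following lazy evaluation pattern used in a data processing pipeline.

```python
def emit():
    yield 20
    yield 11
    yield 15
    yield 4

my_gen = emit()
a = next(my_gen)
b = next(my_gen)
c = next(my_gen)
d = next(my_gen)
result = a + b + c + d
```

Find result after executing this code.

Step 1: Create generator and consume all values:
  a = next(my_gen) = 20
  b = next(my_gen) = 11
  c = next(my_gen) = 15
  d = next(my_gen) = 4
Step 2: result = 20 + 11 + 15 + 4 = 50.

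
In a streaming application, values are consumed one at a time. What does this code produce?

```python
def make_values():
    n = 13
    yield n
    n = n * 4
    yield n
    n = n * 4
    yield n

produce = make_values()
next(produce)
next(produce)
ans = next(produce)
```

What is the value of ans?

Step 1: Trace through generator execution:
  Yield 1: n starts at 13, yield 13
  Yield 2: n = 13 * 4 = 52, yield 52
  Yield 3: n = 52 * 4 = 208, yield 208
Step 2: First next() gets 13, second next() gets the second value, third next() yields 208.
Therefore ans = 208.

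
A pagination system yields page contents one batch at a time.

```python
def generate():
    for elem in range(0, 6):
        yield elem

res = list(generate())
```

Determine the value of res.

Step 1: The generator yields each value from range(0, 6).
Step 2: list() consumes all yields: [0, 1, 2, 3, 4, 5].
Therefore res = [0, 1, 2, 3, 4, 5].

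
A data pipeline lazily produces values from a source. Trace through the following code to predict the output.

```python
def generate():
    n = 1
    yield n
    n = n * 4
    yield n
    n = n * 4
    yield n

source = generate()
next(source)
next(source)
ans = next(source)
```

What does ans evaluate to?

Step 1: Trace through generator execution:
  Yield 1: n starts at 1, yield 1
  Yield 2: n = 1 * 4 = 4, yield 4
  Yield 3: n = 4 * 4 = 16, yield 16
Step 2: First next() gets 1, second next() gets the second value, third next() yields 16.
Therefore ans = 16.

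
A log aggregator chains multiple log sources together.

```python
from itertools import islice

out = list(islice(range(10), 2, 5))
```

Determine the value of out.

Step 1: islice(range(10), 2, 5) takes elements at indices [2, 5).
Step 2: Elements: [2, 3, 4].
Therefore out = [2, 3, 4].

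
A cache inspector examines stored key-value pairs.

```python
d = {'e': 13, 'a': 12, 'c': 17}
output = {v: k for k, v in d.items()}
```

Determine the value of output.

Step 1: Invert dict (swap keys and values):
  'e': 13 -> 13: 'e'
  'a': 12 -> 12: 'a'
  'c': 17 -> 17: 'c'
Therefore output = {13: 'e', 12: 'a', 17: 'c'}.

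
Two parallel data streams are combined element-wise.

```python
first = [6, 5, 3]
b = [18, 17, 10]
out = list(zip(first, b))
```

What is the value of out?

Step 1: zip pairs elements at same index:
  Index 0: (6, 18)
  Index 1: (5, 17)
  Index 2: (3, 10)
Therefore out = [(6, 18), (5, 17), (3, 10)].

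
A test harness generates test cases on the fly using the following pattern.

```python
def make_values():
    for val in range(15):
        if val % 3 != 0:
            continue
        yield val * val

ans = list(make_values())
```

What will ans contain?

Step 1: Only yield val**2 when val is divisible by 3:
  val=0: 0 % 3 == 0, yield 0**2 = 0
  val=3: 3 % 3 == 0, yield 3**2 = 9
  val=6: 6 % 3 == 0, yield 6**2 = 36
  val=9: 9 % 3 == 0, yield 9**2 = 81
  val=12: 12 % 3 == 0, yield 12**2 = 144
Therefore ans = [0, 9, 36, 81, 144].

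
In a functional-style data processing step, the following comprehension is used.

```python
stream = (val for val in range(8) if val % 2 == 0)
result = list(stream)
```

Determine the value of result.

Step 1: Filter range(8) keeping only even values:
  val=0: even, included
  val=1: odd, excluded
  val=2: even, included
  val=3: odd, excluded
  val=4: even, included
  val=5: odd, excluded
  val=6: even, included
  val=7: odd, excluded
Therefore result = [0, 2, 4, 6].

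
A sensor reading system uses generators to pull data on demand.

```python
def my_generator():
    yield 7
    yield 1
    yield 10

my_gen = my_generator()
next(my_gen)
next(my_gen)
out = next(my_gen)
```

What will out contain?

Step 1: my_generator() creates a generator.
Step 2: next(my_gen) yields 7 (consumed and discarded).
Step 3: next(my_gen) yields 1 (consumed and discarded).
Step 4: next(my_gen) yields 10, assigned to out.
Therefore out = 10.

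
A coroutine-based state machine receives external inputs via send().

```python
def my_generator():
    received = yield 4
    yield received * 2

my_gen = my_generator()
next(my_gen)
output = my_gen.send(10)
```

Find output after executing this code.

Step 1: next(my_gen) advances to first yield, producing 4.
Step 2: send(10) resumes, received = 10.
Step 3: yield received * 2 = 10 * 2 = 20.
Therefore output = 20.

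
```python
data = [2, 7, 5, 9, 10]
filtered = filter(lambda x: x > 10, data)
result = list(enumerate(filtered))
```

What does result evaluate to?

Step 1: Filter [2, 7, 5, 9, 10] for > 10: [].
Step 2: enumerate re-indexes from 0: [].
Therefore result = [].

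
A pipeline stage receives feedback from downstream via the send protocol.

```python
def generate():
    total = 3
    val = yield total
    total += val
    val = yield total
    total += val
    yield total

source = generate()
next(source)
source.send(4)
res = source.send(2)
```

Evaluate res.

Step 1: next() -> yield total=3.
Step 2: send(4) -> val=4, total = 3+4 = 7, yield 7.
Step 3: send(2) -> val=2, total = 7+2 = 9, yield 9.
Therefore res = 9.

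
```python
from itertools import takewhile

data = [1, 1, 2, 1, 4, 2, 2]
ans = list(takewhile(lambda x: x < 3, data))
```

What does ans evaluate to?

Step 1: takewhile stops at first element >= 3:
  1 < 3: take
  1 < 3: take
  2 < 3: take
  1 < 3: take
  4 >= 3: stop
Therefore ans = [1, 1, 2, 1].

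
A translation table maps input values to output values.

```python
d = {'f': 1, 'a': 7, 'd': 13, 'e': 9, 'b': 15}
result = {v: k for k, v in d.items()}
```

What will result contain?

Step 1: Invert dict (swap keys and values):
  'f': 1 -> 1: 'f'
  'a': 7 -> 7: 'a'
  'd': 13 -> 13: 'd'
  'e': 9 -> 9: 'e'
  'b': 15 -> 15: 'b'
Therefore result = {1: 'f', 7: 'a', 13: 'd', 9: 'e', 15: 'b'}.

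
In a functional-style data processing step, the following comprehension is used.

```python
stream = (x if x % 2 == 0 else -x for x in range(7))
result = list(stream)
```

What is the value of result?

Step 1: For each x in range(7), yield x if even, else -x:
  x=0: even, yield 0
  x=1: odd, yield -1
  x=2: even, yield 2
  x=3: odd, yield -3
  x=4: even, yield 4
  x=5: odd, yield -5
  x=6: even, yield 6
Therefore result = [0, -1, 2, -3, 4, -5, 6].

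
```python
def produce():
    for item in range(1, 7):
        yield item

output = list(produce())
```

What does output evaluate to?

Step 1: The generator yields each value from range(1, 7).
Step 2: list() consumes all yields: [1, 2, 3, 4, 5, 6].
Therefore output = [1, 2, 3, 4, 5, 6].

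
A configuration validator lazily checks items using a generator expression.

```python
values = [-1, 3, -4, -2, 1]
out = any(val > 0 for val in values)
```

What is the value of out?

Step 1: Check val > 0 for each element in [-1, 3, -4, -2, 1]:
  -1 > 0: False
  3 > 0: True
  -4 > 0: False
  -2 > 0: False
  1 > 0: True
Step 2: any() returns True.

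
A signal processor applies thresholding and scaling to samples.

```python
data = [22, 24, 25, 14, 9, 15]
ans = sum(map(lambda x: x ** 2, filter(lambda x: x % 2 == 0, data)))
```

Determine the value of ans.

Step 1: Filter even numbers from [22, 24, 25, 14, 9, 15]: [22, 24, 14]
Step 2: Square each: [484, 576, 196]
Step 3: Sum = 1256.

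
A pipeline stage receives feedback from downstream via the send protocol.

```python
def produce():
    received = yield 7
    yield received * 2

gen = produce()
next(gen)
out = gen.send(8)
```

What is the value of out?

Step 1: next(gen) advances to first yield, producing 7.
Step 2: send(8) resumes, received = 8.
Step 3: yield received * 2 = 8 * 2 = 16.
Therefore out = 16.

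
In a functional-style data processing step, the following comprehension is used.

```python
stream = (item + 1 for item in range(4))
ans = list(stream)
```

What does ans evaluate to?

Step 1: For each item in range(4), compute item+1:
  item=0: 0+1 = 1
  item=1: 1+1 = 2
  item=2: 2+1 = 3
  item=3: 3+1 = 4
Therefore ans = [1, 2, 3, 4].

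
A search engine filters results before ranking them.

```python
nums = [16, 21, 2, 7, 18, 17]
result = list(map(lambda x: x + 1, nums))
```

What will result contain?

Step 1: Apply lambda x: x + 1 to each element:
  16 -> 17
  21 -> 22
  2 -> 3
  7 -> 8
  18 -> 19
  17 -> 18
Therefore result = [17, 22, 3, 8, 19, 18].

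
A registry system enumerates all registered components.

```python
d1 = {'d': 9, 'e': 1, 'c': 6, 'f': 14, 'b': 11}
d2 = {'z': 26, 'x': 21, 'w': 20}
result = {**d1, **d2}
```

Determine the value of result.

Step 1: Merge d1 and d2 (d2 values override on key conflicts).
Step 2: d1 has keys ['d', 'e', 'c', 'f', 'b'], d2 has keys ['z', 'x', 'w'].
Therefore result = {'d': 9, 'e': 1, 'c': 6, 'f': 14, 'b': 11, 'z': 26, 'x': 21, 'w': 20}.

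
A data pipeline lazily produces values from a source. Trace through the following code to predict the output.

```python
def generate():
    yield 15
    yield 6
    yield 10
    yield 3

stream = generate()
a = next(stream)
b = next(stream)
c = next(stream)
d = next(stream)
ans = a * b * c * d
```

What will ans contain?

Step 1: Create generator and consume all values:
  a = next(stream) = 15
  b = next(stream) = 6
  c = next(stream) = 10
  d = next(stream) = 3
Step 2: ans = 15 * 6 * 10 * 3 = 2700.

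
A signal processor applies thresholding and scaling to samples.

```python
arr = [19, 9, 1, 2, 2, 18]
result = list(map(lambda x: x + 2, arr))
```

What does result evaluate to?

Step 1: Apply lambda x: x + 2 to each element:
  19 -> 21
  9 -> 11
  1 -> 3
  2 -> 4
  2 -> 4
  18 -> 20
Therefore result = [21, 11, 3, 4, 4, 20].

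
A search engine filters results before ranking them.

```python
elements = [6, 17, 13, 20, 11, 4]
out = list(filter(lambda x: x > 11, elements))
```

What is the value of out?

Step 1: Filter elements > 11:
  6: removed
  17: kept
  13: kept
  20: kept
  11: removed
  4: removed
Therefore out = [17, 13, 20].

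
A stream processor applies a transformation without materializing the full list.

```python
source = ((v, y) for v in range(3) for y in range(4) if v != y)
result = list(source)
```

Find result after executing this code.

Step 1: Nested generator over range(3) x range(4) where v != y:
  (0, 0): excluded (v == y)
  (0, 1): included
  (0, 2): included
  (0, 3): included
  (1, 0): included
  (1, 1): excluded (v == y)
  (1, 2): included
  (1, 3): included
  (2, 0): included
  (2, 1): included
  (2, 2): excluded (v == y)
  (2, 3): included
Therefore result = [(0, 1), (0, 2), (0, 3), (1, 0), (1, 2), (1, 3), (2, 0), (2, 1), (2, 3)].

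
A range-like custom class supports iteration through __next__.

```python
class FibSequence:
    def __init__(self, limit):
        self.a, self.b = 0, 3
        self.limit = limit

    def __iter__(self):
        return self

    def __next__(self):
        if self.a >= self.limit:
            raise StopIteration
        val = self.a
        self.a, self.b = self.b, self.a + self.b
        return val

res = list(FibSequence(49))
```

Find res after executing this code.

Step 1: Fibonacci-like sequence (a=0, b=3) until >= 49:
  Yield 0, then a,b = 3,3
  Yield 3, then a,b = 3,6
  Yield 3, then a,b = 6,9
  Yield 6, then a,b = 9,15
  Yield 9, then a,b = 15,24
  Yield 15, then a,b = 24,39
  Yield 24, then a,b = 39,63
  Yield 39, then a,b = 63,102
Step 2: 63 >= 49, stop.
Therefore res = [0, 3, 3, 6, 9, 15, 24, 39].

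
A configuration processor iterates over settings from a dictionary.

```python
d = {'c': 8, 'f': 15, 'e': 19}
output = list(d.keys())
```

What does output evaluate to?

Step 1: d.keys() returns the dictionary keys in insertion order.
Therefore output = ['c', 'f', 'e'].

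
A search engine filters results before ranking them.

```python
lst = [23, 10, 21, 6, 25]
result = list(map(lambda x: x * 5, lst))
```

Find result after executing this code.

Step 1: Apply lambda x: x * 5 to each element:
  23 -> 115
  10 -> 50
  21 -> 105
  6 -> 30
  25 -> 125
Therefore result = [115, 50, 105, 30, 125].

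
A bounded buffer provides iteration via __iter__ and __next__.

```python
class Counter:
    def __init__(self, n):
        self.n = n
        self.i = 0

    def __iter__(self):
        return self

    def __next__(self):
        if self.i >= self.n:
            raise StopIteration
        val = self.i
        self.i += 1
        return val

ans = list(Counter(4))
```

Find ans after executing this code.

Step 1: Counter(4) creates an iterator counting 0 to 3.
Step 2: list() consumes all values: [0, 1, 2, 3].
Therefore ans = [0, 1, 2, 3].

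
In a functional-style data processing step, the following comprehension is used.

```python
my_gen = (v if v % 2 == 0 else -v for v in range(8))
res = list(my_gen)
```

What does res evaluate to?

Step 1: For each v in range(8), yield v if even, else -v:
  v=0: even, yield 0
  v=1: odd, yield -1
  v=2: even, yield 2
  v=3: odd, yield -3
  v=4: even, yield 4
  v=5: odd, yield -5
  v=6: even, yield 6
  v=7: odd, yield -7
Therefore res = [0, -1, 2, -3, 4, -5, 6, -7].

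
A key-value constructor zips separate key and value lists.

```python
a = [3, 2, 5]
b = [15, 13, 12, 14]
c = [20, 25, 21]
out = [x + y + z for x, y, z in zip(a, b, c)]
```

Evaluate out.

Step 1: zip three lists (truncates to shortest, len=3):
  3 + 15 + 20 = 38
  2 + 13 + 25 = 40
  5 + 12 + 21 = 38
Therefore out = [38, 40, 38].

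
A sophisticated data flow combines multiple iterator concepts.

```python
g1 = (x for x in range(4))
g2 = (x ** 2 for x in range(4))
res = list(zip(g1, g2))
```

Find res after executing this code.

Step 1: g1 produces [0, 1, 2, 3].
Step 2: g2 produces [0, 1, 4, 9].
Step 3: zip pairs them: [(0, 0), (1, 1), (2, 4), (3, 9)].
Therefore res = [(0, 0), (1, 1), (2, 4), (3, 9)].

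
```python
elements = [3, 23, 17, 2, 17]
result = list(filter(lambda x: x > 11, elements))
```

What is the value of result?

Step 1: Filter elements > 11:
  3: removed
  23: kept
  17: kept
  2: removed
  17: kept
Therefore result = [23, 17, 17].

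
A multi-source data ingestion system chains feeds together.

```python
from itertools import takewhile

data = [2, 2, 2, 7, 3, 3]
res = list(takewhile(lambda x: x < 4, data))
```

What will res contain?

Step 1: takewhile stops at first element >= 4:
  2 < 4: take
  2 < 4: take
  2 < 4: take
  7 >= 4: stop
Therefore res = [2, 2, 2].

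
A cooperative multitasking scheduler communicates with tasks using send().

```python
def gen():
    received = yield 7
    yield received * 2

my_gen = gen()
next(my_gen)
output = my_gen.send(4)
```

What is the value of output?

Step 1: next(my_gen) advances to first yield, producing 7.
Step 2: send(4) resumes, received = 4.
Step 3: yield received * 2 = 4 * 2 = 8.
Therefore output = 8.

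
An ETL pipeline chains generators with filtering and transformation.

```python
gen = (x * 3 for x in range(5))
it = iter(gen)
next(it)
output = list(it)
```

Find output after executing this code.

Step 1: Generator produces [0, 3, 6, 9, 12].
Step 2: next(it) consumes first element (0).
Step 3: list(it) collects remaining: [3, 6, 9, 12].
Therefore output = [3, 6, 9, 12].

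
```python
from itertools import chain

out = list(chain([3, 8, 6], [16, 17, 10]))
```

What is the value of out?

Step 1: chain() concatenates iterables: [3, 8, 6] + [16, 17, 10].
Therefore out = [3, 8, 6, 16, 17, 10].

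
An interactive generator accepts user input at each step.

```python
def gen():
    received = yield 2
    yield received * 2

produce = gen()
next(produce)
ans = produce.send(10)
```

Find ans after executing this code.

Step 1: next(produce) advances to first yield, producing 2.
Step 2: send(10) resumes, received = 10.
Step 3: yield received * 2 = 10 * 2 = 20.
Therefore ans = 20.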